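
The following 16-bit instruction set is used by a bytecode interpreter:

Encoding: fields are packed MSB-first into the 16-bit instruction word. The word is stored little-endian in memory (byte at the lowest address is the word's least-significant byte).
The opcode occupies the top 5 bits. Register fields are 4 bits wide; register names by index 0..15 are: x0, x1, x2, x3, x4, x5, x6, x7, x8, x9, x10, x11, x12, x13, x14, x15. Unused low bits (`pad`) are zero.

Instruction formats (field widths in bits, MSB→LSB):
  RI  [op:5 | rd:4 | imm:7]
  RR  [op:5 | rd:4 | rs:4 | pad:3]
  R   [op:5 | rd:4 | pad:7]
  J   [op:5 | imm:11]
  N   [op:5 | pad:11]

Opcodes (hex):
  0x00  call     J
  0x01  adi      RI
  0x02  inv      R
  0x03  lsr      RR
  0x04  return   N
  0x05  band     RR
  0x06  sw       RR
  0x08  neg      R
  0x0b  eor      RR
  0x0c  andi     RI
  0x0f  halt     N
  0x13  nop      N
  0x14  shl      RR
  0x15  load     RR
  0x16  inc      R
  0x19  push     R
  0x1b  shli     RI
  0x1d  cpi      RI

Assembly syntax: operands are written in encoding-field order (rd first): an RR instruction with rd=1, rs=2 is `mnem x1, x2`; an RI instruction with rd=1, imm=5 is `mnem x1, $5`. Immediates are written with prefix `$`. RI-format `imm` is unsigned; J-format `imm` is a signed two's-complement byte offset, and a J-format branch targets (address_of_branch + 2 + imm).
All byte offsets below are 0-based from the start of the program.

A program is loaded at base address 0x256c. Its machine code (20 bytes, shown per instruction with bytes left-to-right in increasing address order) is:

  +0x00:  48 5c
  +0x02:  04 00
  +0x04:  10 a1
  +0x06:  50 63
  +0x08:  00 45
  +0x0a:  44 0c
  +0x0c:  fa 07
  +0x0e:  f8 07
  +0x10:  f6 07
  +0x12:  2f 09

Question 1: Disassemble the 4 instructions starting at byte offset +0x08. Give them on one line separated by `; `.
+0x08: 00 45 ⇒ word 0x4500 (little)
  top 5b → 0x8 → neg [R]
  rd: (w>>7)&0xf=0xa → x10
+0x0a: 44 0c ⇒ word 0x0c44 (little)
  top 5b → 0x1 → adi [RI]
  rd: (w>>7)&0xf=0x8 → x8
  imm: (w>>0)&0x7f=0x44 → $68
+0x0c: fa 07 ⇒ word 0x07fa (little)
  top 5b → 0x0 → call [J]
  imm: (w>>0)&0x7ff=0x7fa (s11→-6) → $-6
+0x0e: f8 07 ⇒ word 0x07f8 (little)
  top 5b → 0x0 → call [J]
  imm: (w>>0)&0x7ff=0x7f8 (s11→-8) → $-8

neg x10; adi x8, $68; call $-6; call $-8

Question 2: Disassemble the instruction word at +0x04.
shl x2, x2

off 0x04: read 10 a1 as little → 0xa110
  opcode bits[15:11]=0x14: shl/RR
  rd@[10:7]=0x2 ⇒ x2
  rs@[6:3]=0x2 ⇒ x2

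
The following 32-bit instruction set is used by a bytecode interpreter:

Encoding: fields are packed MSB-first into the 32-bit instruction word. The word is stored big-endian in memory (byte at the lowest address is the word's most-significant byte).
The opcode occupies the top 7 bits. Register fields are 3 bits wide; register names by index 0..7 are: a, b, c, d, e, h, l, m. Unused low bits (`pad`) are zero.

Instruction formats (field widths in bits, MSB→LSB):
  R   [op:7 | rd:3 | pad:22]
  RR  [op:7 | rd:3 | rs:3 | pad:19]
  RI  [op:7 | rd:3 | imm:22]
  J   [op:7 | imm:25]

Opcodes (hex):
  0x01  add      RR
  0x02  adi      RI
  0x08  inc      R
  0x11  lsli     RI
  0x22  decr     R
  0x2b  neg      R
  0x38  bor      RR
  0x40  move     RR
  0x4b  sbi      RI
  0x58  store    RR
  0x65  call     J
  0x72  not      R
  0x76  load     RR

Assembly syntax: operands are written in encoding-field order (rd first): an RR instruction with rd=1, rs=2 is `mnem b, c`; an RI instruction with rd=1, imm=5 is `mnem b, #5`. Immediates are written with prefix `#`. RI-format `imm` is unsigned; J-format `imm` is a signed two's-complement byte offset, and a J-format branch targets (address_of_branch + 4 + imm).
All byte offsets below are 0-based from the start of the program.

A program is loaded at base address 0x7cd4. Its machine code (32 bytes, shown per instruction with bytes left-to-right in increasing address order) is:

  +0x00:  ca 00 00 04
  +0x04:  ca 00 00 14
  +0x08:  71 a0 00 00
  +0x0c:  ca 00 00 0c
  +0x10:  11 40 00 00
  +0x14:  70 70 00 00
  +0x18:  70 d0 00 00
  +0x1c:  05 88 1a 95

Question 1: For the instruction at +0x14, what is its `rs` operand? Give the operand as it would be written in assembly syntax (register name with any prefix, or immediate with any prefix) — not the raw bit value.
+0x14: 70 70 00 00 ⇒ word 0x70700000 (big)
  top 7b → 0x38 → bor [RR]
  rd: (w>>22)&0x7=0x1 → b
  rs: (w>>19)&0x7=0x6 → l

l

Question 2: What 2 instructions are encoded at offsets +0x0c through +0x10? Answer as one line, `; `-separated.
call #12; inc h

off 0x0c: read ca 00 00 0c as big → 0xca00000c
  opcode bits[31:25]=0x65: call/J
  imm@[24:0]=0xc ⇒ #12
off 0x10: read 11 40 00 00 as big → 0x11400000
  opcode bits[31:25]=0x8: inc/R
  rd@[24:22]=0x5 ⇒ h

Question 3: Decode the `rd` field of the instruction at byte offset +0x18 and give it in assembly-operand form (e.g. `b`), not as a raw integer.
d

+0x18: 70 d0 00 00 ⇒ word 0x70d00000 (big)
  op=0x70d00000>>25=0x38 ⇒ bor (RR)
  [24:22] rd=3 = d
  [21:19] rs=2 = c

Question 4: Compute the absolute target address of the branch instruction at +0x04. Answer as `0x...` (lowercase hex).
@+04  big-endian(ca 00 00 14) = 0xca000014
  op=0xca000014>>25=0x65 ⇒ call (J)
  [24:0] imm=20 = #20
  target = base 0x7cd4 + off 0x04 + 4 + imm 20 = 0x7cf0

0x7cf0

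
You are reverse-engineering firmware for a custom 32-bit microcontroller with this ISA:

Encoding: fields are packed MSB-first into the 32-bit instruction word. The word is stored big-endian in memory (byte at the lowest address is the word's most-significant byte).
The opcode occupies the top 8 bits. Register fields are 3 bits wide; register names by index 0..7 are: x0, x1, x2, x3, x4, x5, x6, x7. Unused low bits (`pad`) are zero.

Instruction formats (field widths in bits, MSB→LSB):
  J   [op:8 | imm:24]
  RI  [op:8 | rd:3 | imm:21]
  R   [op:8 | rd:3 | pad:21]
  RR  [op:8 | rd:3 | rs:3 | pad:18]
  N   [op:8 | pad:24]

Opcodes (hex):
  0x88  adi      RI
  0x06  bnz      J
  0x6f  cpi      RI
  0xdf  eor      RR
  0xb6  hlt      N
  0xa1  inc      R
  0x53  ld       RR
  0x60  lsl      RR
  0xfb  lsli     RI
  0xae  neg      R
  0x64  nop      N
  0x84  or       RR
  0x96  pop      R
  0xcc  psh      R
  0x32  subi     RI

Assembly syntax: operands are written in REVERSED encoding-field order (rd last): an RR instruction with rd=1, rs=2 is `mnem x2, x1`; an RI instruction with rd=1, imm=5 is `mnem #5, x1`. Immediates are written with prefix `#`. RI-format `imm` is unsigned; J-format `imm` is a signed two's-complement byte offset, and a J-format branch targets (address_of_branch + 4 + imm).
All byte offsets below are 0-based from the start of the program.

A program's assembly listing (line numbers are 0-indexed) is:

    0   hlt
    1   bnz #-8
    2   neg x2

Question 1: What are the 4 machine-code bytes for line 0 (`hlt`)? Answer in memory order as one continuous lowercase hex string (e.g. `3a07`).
line 0 (hlt): pack op=0xb6:8|pad=0:24 = 0xb6000000; big→ b6 00 00 00

b6000000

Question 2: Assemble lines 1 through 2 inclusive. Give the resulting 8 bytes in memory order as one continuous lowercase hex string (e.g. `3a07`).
06fffff8ae400000

line 1 (bnz): pack op=0x6:8|imm=-8:24 = 0x06fffff8; big→ 06 ff ff f8
line 2 (neg): pack op=0xae:8|rd=2:3|pad=0:21 = 0xae400000; big→ ae 40 00 00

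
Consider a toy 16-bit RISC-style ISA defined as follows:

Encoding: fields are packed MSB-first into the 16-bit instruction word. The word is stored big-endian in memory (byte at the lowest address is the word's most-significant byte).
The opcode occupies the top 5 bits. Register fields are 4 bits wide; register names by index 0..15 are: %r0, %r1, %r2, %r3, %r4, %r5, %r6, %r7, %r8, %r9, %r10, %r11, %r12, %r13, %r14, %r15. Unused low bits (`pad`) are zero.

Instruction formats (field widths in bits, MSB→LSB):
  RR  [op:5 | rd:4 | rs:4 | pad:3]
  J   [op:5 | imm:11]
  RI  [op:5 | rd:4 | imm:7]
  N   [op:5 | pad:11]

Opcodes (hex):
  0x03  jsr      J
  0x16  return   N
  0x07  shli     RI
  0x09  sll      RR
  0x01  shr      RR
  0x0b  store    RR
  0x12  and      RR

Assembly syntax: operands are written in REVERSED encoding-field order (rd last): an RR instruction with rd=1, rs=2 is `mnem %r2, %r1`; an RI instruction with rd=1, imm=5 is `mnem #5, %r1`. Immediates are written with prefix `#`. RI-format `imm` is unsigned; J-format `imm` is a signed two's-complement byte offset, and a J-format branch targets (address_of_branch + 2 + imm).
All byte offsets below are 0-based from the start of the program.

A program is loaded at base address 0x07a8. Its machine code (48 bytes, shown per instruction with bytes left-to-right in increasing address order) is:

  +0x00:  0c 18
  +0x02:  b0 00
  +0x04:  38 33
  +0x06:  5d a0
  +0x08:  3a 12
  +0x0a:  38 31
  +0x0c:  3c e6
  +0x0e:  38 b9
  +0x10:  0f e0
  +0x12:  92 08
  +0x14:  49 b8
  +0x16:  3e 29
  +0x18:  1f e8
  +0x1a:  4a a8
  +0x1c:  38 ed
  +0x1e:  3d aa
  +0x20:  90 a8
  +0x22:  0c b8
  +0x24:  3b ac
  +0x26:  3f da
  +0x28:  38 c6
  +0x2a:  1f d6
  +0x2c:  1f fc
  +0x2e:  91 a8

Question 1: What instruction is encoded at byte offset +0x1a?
+0x1a: 4a a8 ⇒ word 0x4aa8 (big)
  top 5b → 0x9 → sll [RR]
  rd@[10:7]=0x5 ⇒ %r5
  rs@[6:3]=0x5 ⇒ %r5

sll %r5, %r5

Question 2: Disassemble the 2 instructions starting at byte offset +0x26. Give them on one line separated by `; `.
off 0x26: read 3f da as big → 0x3fda
  top 5b → 0x7 → shli [RI]
  [10:7] rd=15 = %r15
  [6:0] imm=90 = #90
off 0x28: read 38 c6 as big → 0x38c6
  top 5b → 0x7 → shli [RI]
  [10:7] rd=1 = %r1
  [6:0] imm=70 = #70

shli #90, %r15; shli #70, %r1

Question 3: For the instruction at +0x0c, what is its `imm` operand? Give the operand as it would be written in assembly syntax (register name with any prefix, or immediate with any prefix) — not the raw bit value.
#102

@+0c  big-endian(3c e6) = 0x3ce6
  op=0x3ce6>>11=0x7 ⇒ shli (RI)
  rd: (w>>7)&0xf=0x9 → %r9
  imm: (w>>0)&0x7f=0x66 → #102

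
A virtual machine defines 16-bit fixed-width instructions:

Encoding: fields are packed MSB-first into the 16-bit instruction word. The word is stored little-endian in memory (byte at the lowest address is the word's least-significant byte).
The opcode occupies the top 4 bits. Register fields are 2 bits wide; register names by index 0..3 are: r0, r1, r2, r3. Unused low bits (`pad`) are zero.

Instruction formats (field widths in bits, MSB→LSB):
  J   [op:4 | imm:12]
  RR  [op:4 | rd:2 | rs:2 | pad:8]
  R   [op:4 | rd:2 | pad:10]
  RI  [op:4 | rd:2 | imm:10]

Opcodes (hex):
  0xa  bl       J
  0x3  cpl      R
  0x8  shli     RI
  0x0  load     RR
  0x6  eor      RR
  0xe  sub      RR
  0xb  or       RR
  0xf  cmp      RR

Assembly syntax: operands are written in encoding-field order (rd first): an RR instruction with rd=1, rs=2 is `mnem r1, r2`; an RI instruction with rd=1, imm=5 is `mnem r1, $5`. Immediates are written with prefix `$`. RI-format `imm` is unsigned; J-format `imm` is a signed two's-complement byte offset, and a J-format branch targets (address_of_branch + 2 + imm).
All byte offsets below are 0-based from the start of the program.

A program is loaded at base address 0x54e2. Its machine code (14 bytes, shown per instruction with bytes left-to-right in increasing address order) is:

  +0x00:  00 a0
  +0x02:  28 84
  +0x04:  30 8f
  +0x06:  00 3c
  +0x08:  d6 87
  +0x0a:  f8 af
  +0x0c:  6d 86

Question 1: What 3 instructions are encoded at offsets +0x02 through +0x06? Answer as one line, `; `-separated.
shli r1, $40; shli r3, $816; cpl r3

@+02  little-endian(28 84) = 0x8428
  opcode bits[15:12]=0x8: shli/RI
  rd@[11:10]=0x1 ⇒ r1
  imm@[9:0]=0x28 ⇒ $40
@+04  little-endian(30 8f) = 0x8f30
  opcode bits[15:12]=0x8: shli/RI
  rd@[11:10]=0x3 ⇒ r3
  imm@[9:0]=0x330 ⇒ $816
@+06  little-endian(00 3c) = 0x3c00
  opcode bits[15:12]=0x3: cpl/R
  rd@[11:10]=0x3 ⇒ r3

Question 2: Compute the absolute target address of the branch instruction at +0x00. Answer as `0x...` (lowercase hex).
0x54e4

@+00  little-endian(00 a0) = 0xa000
  op=0xa000>>12=0xa ⇒ bl (J)
  imm: (w>>0)&0xfff=0x0 → $0
  target = base 0x54e2 + off 0x00 + 2 + imm 0 = 0x54e4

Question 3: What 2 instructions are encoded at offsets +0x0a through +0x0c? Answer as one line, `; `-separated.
off 0x0a: read f8 af as little → 0xaff8
  top 4b → 0xa → bl [J]
  imm@[11:0]=0xff8 (s12→-8) ⇒ $-8
off 0x0c: read 6d 86 as little → 0x866d
  top 4b → 0x8 → shli [RI]
  rd@[11:10]=0x1 ⇒ r1
  imm@[9:0]=0x26d ⇒ $621

bl $-8; shli r1, $621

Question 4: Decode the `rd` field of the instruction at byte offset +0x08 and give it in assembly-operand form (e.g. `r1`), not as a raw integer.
off 0x08: read d6 87 as little → 0x87d6
  top 4b → 0x8 → shli [RI]
  rd: (w>>10)&0x3=0x1 → r1
  imm: (w>>0)&0x3ff=0x3d6 → $982

r1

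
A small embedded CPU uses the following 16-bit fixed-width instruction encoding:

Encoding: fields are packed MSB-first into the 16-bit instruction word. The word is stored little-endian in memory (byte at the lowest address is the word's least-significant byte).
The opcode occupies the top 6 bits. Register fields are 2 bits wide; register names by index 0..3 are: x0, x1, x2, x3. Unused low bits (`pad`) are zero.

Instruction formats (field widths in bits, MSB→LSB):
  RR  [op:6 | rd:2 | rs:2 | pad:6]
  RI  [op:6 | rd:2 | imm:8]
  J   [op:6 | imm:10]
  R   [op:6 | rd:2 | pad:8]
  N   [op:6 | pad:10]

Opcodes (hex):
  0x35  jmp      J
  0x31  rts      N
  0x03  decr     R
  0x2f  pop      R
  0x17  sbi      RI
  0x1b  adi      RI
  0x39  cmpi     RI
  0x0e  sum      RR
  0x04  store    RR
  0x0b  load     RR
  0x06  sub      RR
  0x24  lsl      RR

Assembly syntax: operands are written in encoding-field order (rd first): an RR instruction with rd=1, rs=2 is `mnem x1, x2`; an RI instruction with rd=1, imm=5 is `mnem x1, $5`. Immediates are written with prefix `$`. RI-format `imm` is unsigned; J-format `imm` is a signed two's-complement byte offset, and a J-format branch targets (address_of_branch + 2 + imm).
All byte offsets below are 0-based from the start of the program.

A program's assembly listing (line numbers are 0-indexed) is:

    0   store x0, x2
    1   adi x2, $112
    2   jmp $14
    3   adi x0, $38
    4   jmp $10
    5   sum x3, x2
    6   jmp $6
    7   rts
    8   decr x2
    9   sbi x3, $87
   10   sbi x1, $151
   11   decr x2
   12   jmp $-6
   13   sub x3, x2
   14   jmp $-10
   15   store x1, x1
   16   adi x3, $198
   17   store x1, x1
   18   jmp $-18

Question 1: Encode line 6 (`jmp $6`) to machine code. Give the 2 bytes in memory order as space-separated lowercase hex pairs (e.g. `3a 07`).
06 d4

line 6 (jmp): pack op=0x35:6|imm=6:10 = 0xd406; little→ 06 d4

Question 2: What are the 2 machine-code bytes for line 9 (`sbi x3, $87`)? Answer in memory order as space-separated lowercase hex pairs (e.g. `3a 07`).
9. sbi fields op=0x17:6|rd=3:2|imm=87:8 → word 5f57h → 57 5f

57 5f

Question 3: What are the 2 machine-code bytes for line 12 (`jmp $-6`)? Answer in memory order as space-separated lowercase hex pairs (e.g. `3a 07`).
12. jmp fields op=0x35:6|imm=-6:10 → word d7fah → fa d7

fa d7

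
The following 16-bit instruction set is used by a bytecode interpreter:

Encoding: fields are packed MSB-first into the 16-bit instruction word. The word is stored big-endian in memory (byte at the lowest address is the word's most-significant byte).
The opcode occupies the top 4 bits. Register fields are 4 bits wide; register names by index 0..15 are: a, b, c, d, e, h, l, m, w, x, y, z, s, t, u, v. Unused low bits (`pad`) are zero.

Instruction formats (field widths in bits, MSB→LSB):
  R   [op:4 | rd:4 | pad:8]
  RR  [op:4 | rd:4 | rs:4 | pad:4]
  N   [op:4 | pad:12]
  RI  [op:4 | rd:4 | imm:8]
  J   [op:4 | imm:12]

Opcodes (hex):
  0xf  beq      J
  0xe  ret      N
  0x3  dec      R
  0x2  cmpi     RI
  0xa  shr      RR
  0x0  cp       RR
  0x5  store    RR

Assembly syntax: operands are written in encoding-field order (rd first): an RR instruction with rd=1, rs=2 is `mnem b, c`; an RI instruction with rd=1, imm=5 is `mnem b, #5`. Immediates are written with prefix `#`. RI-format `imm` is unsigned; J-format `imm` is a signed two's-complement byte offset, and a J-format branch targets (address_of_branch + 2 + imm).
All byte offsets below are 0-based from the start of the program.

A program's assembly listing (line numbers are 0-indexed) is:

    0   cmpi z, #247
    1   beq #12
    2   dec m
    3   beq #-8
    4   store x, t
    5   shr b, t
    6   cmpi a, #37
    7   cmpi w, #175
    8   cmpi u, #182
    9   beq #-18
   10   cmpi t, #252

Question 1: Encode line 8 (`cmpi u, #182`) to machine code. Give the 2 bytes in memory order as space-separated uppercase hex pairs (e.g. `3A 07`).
2E B6

line 8 (cmpi): pack op=0x2:4|rd=14:4|imm=182:8 = 0x2eb6; big→ 2e b6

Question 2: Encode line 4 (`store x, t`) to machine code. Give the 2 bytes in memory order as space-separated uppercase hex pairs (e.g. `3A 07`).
4. store fields op=0x5:4|rd=9:4|rs=13:4|pad=0:4 → word 59d0h → 59 d0

59 D0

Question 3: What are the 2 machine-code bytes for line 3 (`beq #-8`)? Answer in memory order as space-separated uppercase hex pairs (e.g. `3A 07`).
FF F8

L3: beq op=0xf:4|imm=-8:12 ⇒ 0xfff8 ⇒ big ff f8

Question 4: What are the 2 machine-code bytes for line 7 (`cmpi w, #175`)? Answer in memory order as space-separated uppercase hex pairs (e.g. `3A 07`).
28 AF

7. cmpi fields op=0x2:4|rd=8:4|imm=175:8 → word 28afh → 28 af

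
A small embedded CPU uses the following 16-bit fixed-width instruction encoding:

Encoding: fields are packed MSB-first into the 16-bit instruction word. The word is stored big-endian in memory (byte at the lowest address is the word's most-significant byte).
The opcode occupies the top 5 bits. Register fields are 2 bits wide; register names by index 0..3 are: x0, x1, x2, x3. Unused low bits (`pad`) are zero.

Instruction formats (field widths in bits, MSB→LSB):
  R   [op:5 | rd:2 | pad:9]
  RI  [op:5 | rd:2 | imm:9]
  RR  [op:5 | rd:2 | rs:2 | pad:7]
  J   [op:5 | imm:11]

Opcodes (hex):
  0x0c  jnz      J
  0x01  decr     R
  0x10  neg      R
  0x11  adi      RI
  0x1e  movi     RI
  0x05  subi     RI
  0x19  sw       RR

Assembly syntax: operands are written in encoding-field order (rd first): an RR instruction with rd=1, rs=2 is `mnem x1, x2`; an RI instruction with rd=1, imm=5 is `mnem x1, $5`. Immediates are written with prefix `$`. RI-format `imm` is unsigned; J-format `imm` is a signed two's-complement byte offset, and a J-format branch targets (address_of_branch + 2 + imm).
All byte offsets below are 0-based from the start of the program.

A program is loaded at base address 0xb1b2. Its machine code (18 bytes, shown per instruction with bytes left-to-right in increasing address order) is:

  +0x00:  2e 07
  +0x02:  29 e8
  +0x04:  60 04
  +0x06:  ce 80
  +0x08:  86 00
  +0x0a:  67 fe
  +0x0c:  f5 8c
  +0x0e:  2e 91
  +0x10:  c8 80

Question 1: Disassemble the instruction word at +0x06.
[06] ce 80 → 0xce80
  op=0xce80>>11=0x19 ⇒ sw (RR)
  rd: (w>>9)&0x3=0x3 → x3
  rs: (w>>7)&0x3=0x1 → x1

sw x3, x1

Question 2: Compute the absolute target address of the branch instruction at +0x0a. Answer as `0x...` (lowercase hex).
@+0a  big-endian(67 fe) = 0x67fe
  top 5b → 0xc → jnz [J]
  [10:0] imm=2046 (s11→-2) = $-2
  target = base 0xb1b2 + off 0x0a + 2 + imm -2 = 0xb1bc

0xb1bc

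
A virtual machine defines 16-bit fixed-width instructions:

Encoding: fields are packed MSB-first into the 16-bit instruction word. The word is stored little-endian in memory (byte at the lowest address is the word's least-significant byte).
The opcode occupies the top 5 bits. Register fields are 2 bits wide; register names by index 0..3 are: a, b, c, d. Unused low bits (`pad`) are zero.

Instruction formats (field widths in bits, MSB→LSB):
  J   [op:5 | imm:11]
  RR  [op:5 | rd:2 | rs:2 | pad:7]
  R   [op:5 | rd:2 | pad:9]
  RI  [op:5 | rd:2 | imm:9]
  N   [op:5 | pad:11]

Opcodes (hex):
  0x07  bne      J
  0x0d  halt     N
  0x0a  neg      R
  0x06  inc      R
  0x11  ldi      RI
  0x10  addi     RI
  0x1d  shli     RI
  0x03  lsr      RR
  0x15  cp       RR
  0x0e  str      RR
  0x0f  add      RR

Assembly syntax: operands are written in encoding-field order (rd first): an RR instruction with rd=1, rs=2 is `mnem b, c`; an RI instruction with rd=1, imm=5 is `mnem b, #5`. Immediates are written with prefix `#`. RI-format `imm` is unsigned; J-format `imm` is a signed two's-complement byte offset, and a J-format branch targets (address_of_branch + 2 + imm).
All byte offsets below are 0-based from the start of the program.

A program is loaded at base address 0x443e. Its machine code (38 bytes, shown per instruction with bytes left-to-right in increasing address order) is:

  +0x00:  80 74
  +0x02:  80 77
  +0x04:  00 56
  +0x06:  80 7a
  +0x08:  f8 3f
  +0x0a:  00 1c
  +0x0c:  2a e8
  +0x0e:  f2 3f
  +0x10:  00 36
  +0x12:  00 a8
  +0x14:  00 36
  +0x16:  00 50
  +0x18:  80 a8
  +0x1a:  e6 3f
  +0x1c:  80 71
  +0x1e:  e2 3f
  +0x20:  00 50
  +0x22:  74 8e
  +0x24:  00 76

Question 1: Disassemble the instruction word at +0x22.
+0x22: 74 8e ⇒ word 0x8e74 (little)
  opcode bits[15:11]=0x11: ldi/RI
  rd: (w>>9)&0x3=0x3 → d
  imm: (w>>0)&0x1ff=0x74 → #116

ldi d, #116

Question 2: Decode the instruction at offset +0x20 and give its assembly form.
@+20  little-endian(00 50) = 0x5000
  top 5b → 0xa → neg [R]
  rd: (w>>9)&0x3=0x0 → a

neg a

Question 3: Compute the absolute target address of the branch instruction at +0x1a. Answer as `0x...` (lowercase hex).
0x4440

[1a] e6 3f → 0x3fe6
  op=0x3fe6>>11=0x7 ⇒ bne (J)
  imm@[10:0]=0x7e6 (s11→-26) ⇒ #-26
  target = base 0x443e + off 0x1a + 2 + imm -26 = 0x4440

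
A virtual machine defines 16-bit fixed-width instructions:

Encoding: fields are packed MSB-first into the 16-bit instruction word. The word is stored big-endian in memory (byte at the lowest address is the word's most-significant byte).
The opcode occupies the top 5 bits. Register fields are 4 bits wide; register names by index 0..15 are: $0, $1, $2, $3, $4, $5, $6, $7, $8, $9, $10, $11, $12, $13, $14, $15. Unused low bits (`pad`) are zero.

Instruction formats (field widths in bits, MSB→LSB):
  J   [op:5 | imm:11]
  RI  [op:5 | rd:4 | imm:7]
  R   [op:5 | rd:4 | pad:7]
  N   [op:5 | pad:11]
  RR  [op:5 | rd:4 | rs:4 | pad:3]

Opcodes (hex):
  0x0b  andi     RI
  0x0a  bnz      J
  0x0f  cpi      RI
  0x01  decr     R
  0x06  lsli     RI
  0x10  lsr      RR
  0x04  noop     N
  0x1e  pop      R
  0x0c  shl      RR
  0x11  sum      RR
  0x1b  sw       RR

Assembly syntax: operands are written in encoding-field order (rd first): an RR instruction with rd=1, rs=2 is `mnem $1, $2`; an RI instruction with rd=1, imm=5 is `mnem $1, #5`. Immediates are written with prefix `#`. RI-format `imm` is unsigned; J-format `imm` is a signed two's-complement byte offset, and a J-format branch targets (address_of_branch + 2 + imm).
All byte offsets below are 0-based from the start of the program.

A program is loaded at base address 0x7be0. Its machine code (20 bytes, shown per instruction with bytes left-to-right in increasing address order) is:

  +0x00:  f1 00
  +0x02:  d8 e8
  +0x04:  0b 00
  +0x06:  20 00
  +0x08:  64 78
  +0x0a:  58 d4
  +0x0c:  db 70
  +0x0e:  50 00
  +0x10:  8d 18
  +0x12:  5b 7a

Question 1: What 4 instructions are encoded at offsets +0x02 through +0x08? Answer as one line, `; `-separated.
sw $1, $13; decr $6; noop; shl $8, $15

off 0x02: read d8 e8 as big → 0xd8e8
  op=0xd8e8>>11=0x1b ⇒ sw (RR)
  rd: (w>>7)&0xf=0x1 → $1
  rs: (w>>3)&0xf=0xd → $13
off 0x04: read 0b 00 as big → 0x0b00
  op=0x0b00>>11=0x1 ⇒ decr (R)
  rd: (w>>7)&0xf=0x6 → $6
off 0x06: read 20 00 as big → 0x2000
  op=0x2000>>11=0x4 ⇒ noop (N)
off 0x08: read 64 78 as big → 0x6478
  op=0x6478>>11=0xc ⇒ shl (RR)
  rd: (w>>7)&0xf=0x8 → $8
  rs: (w>>3)&0xf=0xf → $15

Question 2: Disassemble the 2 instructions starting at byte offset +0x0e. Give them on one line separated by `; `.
bnz #0; sum $10, $3

[0e] 50 00 → 0x5000
  top 5b → 0xa → bnz [J]
  [10:0] imm=0 = #0
[10] 8d 18 → 0x8d18
  top 5b → 0x11 → sum [RR]
  [10:7] rd=10 = $10
  [6:3] rs=3 = $3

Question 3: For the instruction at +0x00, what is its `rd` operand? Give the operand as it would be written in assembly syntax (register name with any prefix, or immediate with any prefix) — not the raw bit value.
off 0x00: read f1 00 as big → 0xf100
  opcode bits[15:11]=0x1e: pop/R
  [10:7] rd=2 = $2

$2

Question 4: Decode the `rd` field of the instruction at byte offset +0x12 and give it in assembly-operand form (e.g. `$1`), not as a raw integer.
[12] 5b 7a → 0x5b7a
  top 5b → 0xb → andi [RI]
  rd: (w>>7)&0xf=0x6 → $6
  imm: (w>>0)&0x7f=0x7a → #122

$6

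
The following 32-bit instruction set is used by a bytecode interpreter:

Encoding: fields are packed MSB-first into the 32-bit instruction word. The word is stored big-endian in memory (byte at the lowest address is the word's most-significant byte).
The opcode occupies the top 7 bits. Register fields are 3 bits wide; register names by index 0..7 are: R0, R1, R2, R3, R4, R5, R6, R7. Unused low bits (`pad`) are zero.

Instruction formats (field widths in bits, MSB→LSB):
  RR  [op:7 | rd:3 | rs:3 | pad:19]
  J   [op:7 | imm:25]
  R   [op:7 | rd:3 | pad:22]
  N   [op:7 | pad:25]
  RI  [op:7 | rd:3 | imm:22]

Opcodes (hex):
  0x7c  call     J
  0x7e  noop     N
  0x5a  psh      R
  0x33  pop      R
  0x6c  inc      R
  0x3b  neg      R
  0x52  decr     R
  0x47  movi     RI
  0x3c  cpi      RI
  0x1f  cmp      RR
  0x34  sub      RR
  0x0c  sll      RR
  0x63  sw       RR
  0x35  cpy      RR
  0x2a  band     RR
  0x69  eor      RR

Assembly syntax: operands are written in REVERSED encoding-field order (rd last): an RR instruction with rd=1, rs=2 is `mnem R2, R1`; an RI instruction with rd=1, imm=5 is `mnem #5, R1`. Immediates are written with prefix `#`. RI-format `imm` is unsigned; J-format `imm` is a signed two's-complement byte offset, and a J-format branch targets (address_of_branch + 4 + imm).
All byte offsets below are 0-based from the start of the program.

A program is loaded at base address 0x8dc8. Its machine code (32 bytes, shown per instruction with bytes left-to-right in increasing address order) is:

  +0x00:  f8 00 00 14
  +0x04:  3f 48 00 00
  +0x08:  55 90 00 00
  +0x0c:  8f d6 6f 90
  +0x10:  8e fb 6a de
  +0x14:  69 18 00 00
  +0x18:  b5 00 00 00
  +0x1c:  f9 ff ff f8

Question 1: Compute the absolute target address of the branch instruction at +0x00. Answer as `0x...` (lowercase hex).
0x8de0

[00] f8 00 00 14 → 0xf8000014
  op=0xf8000014>>25=0x7c ⇒ call (J)
  imm: (w>>0)&0x1ffffff=0x14 → #20
  target = base 0x8dc8 + off 0x00 + 4 + imm 20 = 0x8de0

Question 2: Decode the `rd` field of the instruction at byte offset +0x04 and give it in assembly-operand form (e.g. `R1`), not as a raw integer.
R5

off 0x04: read 3f 48 00 00 as big → 0x3f480000
  top 7b → 0x1f → cmp [RR]
  [24:22] rd=5 = R5
  [21:19] rs=1 = R1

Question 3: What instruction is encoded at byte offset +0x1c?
[1c] f9 ff ff f8 → 0xf9fffff8
  top 7b → 0x7c → call [J]
  [24:0] imm=33554424 (s25→-8) = #-8

call #-8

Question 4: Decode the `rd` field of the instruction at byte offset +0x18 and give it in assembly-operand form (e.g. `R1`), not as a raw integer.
R4

@+18  big-endian(b5 00 00 00) = 0xb5000000
  op=0xb5000000>>25=0x5a ⇒ psh (R)
  rd@[24:22]=0x4 ⇒ R4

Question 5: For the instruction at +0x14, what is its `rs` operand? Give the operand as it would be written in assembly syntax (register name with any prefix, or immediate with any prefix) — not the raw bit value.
R3

off 0x14: read 69 18 00 00 as big → 0x69180000
  top 7b → 0x34 → sub [RR]
  rd@[24:22]=0x4 ⇒ R4
  rs@[21:19]=0x3 ⇒ R3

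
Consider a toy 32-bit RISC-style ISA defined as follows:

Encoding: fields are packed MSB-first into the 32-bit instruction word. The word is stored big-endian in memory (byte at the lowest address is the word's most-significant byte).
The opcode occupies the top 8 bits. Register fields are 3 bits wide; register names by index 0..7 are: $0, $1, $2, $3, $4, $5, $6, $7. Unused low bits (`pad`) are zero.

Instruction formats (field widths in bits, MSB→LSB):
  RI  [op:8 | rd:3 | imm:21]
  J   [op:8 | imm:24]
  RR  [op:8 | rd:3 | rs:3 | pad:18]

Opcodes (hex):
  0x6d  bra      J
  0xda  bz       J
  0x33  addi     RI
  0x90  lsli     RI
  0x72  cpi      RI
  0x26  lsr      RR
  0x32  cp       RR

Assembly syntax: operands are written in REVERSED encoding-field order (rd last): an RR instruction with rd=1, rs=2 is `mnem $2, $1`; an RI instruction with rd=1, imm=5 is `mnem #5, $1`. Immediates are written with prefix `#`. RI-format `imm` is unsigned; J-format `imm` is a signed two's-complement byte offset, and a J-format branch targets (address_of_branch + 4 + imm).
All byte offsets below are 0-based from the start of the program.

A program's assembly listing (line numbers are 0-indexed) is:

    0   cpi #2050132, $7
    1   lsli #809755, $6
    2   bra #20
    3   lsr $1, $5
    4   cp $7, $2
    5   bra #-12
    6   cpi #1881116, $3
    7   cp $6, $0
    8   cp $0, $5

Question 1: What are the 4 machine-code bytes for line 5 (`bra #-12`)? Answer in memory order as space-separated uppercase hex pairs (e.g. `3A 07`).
5. bra fields op=0x6d:8|imm=-12:24 → word 6dfffff4h → 6d ff ff f4

6D FF FF F4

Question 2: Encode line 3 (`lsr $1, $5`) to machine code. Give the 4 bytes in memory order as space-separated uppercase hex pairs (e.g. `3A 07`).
26 A4 00 00

line 3 (lsr): pack op=0x26:8|rd=5:3|rs=1:3|pad=0:18 = 0x26a40000; big→ 26 a4 00 00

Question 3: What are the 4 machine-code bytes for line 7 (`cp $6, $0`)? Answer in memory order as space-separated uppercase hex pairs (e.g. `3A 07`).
32 18 00 00

7. cp fields op=0x32:8|rd=0:3|rs=6:3|pad=0:18 → word 32180000h → 32 18 00 00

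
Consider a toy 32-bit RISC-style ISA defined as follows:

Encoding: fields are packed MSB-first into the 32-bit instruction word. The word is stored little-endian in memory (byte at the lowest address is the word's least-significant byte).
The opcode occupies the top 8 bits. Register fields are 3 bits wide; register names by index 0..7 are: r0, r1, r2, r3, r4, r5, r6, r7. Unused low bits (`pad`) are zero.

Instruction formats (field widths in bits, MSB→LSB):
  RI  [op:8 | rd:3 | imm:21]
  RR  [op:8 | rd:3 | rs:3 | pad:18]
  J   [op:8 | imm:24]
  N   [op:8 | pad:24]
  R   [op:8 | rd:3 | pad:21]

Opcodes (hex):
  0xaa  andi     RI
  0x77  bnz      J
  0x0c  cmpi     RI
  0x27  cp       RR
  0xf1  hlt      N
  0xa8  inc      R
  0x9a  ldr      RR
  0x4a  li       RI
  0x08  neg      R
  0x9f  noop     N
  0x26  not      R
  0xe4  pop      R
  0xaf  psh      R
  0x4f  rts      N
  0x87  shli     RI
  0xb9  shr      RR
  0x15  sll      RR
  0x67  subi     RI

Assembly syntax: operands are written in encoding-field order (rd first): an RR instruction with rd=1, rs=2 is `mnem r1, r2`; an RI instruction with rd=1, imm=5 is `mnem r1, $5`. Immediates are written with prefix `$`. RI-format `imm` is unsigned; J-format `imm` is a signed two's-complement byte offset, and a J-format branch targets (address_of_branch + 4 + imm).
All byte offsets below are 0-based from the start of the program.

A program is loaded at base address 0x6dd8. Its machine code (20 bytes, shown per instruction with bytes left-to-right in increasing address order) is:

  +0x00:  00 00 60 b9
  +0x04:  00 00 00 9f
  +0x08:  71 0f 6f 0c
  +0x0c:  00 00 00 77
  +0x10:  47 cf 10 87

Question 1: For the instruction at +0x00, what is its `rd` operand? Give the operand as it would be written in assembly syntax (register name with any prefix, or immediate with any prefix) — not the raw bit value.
r3

[00] 00 00 60 b9 → 0xb9600000
  op=0xb9600000>>24=0xb9 ⇒ shr (RR)
  rd: (w>>21)&0x7=0x3 → r3
  rs: (w>>18)&0x7=0x0 → r0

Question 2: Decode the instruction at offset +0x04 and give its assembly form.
off 0x04: read 00 00 00 9f as little → 0x9f000000
  op=0x9f000000>>24=0x9f ⇒ noop (N)

noop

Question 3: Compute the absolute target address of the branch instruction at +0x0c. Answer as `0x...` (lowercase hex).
@+0c  little-endian(00 00 00 77) = 0x77000000
  opcode bits[31:24]=0x77: bnz/J
  [23:0] imm=0 = $0
  target = base 0x6dd8 + off 0x0c + 4 + imm 0 = 0x6de8

0x6de8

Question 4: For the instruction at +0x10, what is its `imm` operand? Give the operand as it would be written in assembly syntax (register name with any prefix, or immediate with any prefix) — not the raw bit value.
$1101639

@+10  little-endian(47 cf 10 87) = 0x8710cf47
  op=0x8710cf47>>24=0x87 ⇒ shli (RI)
  [23:21] rd=0 = r0
  [20:0] imm=1101639 = $1101639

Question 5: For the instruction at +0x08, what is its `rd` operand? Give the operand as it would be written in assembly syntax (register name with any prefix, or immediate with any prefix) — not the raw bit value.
off 0x08: read 71 0f 6f 0c as little → 0x0c6f0f71
  op=0x0c6f0f71>>24=0xc ⇒ cmpi (RI)
  rd: (w>>21)&0x7=0x3 → r3
  imm: (w>>0)&0x1fffff=0xf0f71 → $986993

r3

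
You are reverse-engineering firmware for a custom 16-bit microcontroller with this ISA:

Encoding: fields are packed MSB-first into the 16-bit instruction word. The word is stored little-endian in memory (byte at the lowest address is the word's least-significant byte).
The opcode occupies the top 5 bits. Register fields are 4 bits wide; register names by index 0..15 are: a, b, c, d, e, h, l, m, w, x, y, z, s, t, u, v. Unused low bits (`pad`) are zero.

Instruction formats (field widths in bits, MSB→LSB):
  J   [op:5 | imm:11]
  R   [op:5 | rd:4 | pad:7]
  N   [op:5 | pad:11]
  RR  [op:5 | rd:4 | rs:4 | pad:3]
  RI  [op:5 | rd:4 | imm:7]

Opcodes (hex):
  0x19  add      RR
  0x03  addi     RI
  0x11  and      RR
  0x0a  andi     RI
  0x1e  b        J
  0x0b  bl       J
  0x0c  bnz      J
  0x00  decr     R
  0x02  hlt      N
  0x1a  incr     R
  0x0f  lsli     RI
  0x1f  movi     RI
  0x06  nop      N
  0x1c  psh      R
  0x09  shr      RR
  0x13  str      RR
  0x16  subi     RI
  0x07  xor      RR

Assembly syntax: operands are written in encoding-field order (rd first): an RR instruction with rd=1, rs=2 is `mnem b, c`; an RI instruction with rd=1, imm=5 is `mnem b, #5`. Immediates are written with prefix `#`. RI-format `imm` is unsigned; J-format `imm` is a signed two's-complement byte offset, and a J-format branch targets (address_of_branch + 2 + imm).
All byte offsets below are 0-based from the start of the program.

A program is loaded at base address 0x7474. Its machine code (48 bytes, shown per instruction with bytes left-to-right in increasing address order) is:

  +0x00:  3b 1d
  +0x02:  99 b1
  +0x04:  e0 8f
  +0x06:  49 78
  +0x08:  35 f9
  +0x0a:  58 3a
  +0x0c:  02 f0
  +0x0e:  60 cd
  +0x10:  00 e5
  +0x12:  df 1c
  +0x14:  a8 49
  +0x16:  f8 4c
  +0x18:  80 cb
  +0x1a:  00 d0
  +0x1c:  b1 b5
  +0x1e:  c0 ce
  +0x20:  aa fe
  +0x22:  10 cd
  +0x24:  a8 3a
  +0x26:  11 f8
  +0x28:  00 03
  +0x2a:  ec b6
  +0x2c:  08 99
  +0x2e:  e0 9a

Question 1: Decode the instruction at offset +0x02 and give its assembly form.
subi d, #25

@+02  little-endian(99 b1) = 0xb199
  opcode bits[15:11]=0x16: subi/RI
  [10:7] rd=3 = d
  [6:0] imm=25 = #25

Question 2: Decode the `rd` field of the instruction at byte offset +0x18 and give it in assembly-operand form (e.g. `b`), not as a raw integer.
m

off 0x18: read 80 cb as little → 0xcb80
  op=0xcb80>>11=0x19 ⇒ add (RR)
  rd@[10:7]=0x7 ⇒ m
  rs@[6:3]=0x0 ⇒ a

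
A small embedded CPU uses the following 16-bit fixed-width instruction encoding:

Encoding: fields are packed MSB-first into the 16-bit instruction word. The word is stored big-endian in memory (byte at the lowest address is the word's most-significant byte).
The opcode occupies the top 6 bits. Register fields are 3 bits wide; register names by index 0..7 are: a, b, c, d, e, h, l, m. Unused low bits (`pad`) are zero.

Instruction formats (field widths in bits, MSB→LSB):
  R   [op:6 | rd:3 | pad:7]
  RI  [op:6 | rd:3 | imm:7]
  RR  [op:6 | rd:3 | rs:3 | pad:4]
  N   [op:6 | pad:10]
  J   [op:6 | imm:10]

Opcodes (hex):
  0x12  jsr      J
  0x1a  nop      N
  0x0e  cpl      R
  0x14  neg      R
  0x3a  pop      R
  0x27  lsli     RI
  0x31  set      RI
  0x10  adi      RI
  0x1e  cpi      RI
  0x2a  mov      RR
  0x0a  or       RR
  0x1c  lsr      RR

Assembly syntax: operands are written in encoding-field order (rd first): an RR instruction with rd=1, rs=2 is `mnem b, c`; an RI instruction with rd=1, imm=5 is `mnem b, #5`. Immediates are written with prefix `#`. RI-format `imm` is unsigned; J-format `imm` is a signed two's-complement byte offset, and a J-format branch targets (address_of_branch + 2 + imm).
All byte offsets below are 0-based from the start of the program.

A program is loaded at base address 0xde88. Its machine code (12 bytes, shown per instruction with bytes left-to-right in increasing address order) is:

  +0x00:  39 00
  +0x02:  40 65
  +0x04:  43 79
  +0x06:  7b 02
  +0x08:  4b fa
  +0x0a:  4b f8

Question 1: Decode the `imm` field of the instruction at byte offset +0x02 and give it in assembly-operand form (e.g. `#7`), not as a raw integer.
#101

+0x02: 40 65 ⇒ word 0x4065 (big)
  opcode bits[15:10]=0x10: adi/RI
  rd@[9:7]=0x0 ⇒ a
  imm@[6:0]=0x65 ⇒ #101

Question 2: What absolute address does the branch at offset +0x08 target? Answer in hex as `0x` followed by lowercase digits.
0xde8c

+0x08: 4b fa ⇒ word 0x4bfa (big)
  op=0x4bfa>>10=0x12 ⇒ jsr (J)
  imm: (w>>0)&0x3ff=0x3fa (s10→-6) → #-6
  target = base 0xde88 + off 0x08 + 2 + imm -6 = 0xde8c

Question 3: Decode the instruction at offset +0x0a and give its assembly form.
jsr #-8

off 0x0a: read 4b f8 as big → 0x4bf8
  op=0x4bf8>>10=0x12 ⇒ jsr (J)
  imm@[9:0]=0x3f8 (s10→-8) ⇒ #-8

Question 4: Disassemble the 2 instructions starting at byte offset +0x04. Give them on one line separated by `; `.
[04] 43 79 → 0x4379
  opcode bits[15:10]=0x10: adi/RI
  rd@[9:7]=0x6 ⇒ l
  imm@[6:0]=0x79 ⇒ #121
[06] 7b 02 → 0x7b02
  opcode bits[15:10]=0x1e: cpi/RI
  rd@[9:7]=0x6 ⇒ l
  imm@[6:0]=0x2 ⇒ #2

adi l, #121; cpi l, #2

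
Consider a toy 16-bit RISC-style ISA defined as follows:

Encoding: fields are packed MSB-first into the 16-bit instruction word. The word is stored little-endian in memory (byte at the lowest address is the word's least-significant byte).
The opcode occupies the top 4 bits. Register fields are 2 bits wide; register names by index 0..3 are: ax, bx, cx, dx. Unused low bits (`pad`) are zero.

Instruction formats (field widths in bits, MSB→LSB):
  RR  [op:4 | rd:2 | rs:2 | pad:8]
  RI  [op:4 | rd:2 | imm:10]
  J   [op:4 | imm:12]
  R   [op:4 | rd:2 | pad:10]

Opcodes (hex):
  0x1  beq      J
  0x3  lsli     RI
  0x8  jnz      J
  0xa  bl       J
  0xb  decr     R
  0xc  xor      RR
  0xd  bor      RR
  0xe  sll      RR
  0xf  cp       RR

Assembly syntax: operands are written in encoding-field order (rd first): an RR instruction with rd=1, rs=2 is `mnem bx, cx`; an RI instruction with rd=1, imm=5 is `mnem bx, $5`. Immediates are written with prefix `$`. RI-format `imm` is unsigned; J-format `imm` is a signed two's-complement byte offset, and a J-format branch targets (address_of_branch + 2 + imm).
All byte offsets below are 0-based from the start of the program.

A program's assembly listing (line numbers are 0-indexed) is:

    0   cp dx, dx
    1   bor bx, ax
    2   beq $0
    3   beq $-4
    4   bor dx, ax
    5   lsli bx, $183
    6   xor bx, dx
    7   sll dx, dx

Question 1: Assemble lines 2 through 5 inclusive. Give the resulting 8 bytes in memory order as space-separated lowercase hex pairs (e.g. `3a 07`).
00 10 fc 1f 00 dc b7 34

L2: beq op=0x1:4|imm=0:12 ⇒ 0x1000 ⇒ little 00 10
L3: beq op=0x1:4|imm=-4:12 ⇒ 0x1ffc ⇒ little fc 1f
L4: bor op=0xd:4|rd=3:2|rs=0:2|pad=0:8 ⇒ 0xdc00 ⇒ little 00 dc
L5: lsli op=0x3:4|rd=1:2|imm=183:10 ⇒ 0x34b7 ⇒ little b7 34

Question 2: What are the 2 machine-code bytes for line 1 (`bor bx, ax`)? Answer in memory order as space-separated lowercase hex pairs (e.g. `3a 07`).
1. bor fields op=0xd:4|rd=1:2|rs=0:2|pad=0:8 → word d400h → 00 d4

00 d4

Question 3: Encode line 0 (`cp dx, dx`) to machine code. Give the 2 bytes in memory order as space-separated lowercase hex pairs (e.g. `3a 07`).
00 ff

0. cp fields op=0xf:4|rd=3:2|rs=3:2|pad=0:8 → word ff00h → 00 ff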